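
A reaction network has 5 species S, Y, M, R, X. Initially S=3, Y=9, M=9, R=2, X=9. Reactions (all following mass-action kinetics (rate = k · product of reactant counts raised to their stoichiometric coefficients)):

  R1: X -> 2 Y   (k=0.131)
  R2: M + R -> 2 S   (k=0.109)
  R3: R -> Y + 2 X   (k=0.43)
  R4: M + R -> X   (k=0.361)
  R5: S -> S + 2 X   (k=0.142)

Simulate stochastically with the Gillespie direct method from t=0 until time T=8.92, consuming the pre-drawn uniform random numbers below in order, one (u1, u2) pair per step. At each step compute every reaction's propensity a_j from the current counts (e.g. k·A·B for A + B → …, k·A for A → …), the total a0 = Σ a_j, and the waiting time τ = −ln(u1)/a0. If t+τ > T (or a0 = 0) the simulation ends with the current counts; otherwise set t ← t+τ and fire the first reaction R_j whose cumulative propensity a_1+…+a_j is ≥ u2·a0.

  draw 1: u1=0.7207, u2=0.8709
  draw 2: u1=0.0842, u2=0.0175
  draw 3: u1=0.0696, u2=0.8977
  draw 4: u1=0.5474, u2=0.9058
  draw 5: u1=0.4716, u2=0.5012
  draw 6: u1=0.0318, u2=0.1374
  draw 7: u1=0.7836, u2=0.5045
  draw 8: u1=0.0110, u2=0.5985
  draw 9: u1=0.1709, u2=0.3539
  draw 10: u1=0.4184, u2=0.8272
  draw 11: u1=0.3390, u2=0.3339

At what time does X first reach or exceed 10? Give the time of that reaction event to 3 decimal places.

t=0.000: S=3 Y=9 M=9 R=2 X=9
Draw 1: a1=1.179, a2=1.962, a3=0.860, a4=6.498, a5=0.426, a0=10.925; τ=−ln(0.7207)/10.925=0.030 → t=0.030; u2·a0=0.8709·10.925=9.515; a1+…+a3=4.001 < 9.515 ≤ a1+…+a4=10.499 → R4 fires; S=3 Y=9 M=8 R=1 X=10
Draw 2: a1=1.310, a2=0.872, a3=0.430, a4=2.888, a5=0.426, a0=5.926; τ=−ln(0.0842)/5.926=0.418 → t=0.448; u2·a0=0.0175·5.926=0.104 ≤ a1=1.310 → R1 fires; S=3 Y=11 M=8 R=1 X=9
Draw 3: a1=1.179, a2=0.872, a3=0.430, a4=2.888, a5=0.426, a0=5.795; τ=−ln(0.0696)/5.795=0.460 → t=0.907; u2·a0=0.8977·5.795=5.202; a1+…+a3=2.481 < 5.202 ≤ a1+…+a4=5.369 → R4 fires; S=3 Y=11 M=7 R=0 X=10
Draw 4: a1=1.310, a2=0.000, a3=0.000, a4=0.000, a5=0.426, a0=1.736; τ=−ln(0.5474)/1.736=0.347 → t=1.255; u2·a0=0.9058·1.736=1.572; a1+…+a4=1.310 < 1.572 ≤ a1+…+a5=1.736 → R5 fires; S=3 Y=11 M=7 R=0 X=12
Draw 5: a1=1.572, a2=0.000, a3=0.000, a4=0.000, a5=0.426, a0=1.998; τ=−ln(0.4716)/1.998=0.376 → t=1.631; u2·a0=0.5012·1.998=1.001 ≤ a1=1.572 → R1 fires; S=3 Y=13 M=7 R=0 X=11
Draw 6: a1=1.441, a2=0.000, a3=0.000, a4=0.000, a5=0.426, a0=1.867; τ=−ln(0.0318)/1.867=1.847 → t=3.478; u2·a0=0.1374·1.867=0.257 ≤ a1=1.441 → R1 fires; S=3 Y=15 M=7 R=0 X=10
Draw 7: a1=1.310, a2=0.000, a3=0.000, a4=0.000, a5=0.426, a0=1.736; τ=−ln(0.7836)/1.736=0.140 → t=3.618; u2·a0=0.5045·1.736=0.876 ≤ a1=1.310 → R1 fires; S=3 Y=17 M=7 R=0 X=9
Draw 8: a1=1.179, a2=0.000, a3=0.000, a4=0.000, a5=0.426, a0=1.605; τ=−ln(0.0110)/1.605=2.810 → t=6.428; u2·a0=0.5985·1.605=0.961 ≤ a1=1.179 → R1 fires; S=3 Y=19 M=7 R=0 X=8
Draw 9: a1=1.048, a2=0.000, a3=0.000, a4=0.000, a5=0.426, a0=1.474; τ=−ln(0.1709)/1.474=1.199 → t=7.627; u2·a0=0.3539·1.474=0.522 ≤ a1=1.048 → R1 fires; S=3 Y=21 M=7 R=0 X=7
Draw 10: a1=0.917, a2=0.000, a3=0.000, a4=0.000, a5=0.426, a0=1.343; τ=−ln(0.4184)/1.343=0.649 → t=8.275; u2·a0=0.8272·1.343=1.111; a1+…+a4=0.917 < 1.111 ≤ a1+…+a5=1.343 → R5 fires; S=3 Y=21 M=7 R=0 X=9
Draw 11: a1=1.179, a2=0.000, a3=0.000, a4=0.000, a5=0.426, a0=1.605; τ=−ln(0.3390)/1.605=0.674 → t=8.949 > T=8.92: stop.
X first becomes ≥ 10 when it reaches 10 at the event at t=0.030.

Threshold first reached at t = 0.030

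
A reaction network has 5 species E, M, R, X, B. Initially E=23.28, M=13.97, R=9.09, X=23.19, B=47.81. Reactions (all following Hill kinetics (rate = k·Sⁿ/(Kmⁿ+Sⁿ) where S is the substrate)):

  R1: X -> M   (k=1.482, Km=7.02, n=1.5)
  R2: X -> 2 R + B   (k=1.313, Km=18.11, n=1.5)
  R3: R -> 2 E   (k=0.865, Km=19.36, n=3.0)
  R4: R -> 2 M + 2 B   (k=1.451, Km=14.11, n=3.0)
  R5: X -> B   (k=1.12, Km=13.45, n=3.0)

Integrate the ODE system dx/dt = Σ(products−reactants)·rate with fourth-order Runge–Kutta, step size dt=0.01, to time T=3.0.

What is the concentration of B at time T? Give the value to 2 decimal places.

B at T = 54.81

RK4 with dt=0.01: 300 steps to T=3.0. Trajectory (selected grid times):
t=0.00: E=23.28 M=13.97 R=9.09 X=23.19 B=47.81
t=0.33: E=23.34 M=14.60 R=9.46 X=22.21 B=48.58
t=0.67: E=23.40 M=15.26 R=9.82 X=21.23 B=49.38
t=1.00: E=23.47 M=15.92 R=10.13 X=20.29 B=50.16
t=1.33: E=23.54 M=16.59 R=10.43 X=19.37 B=50.94
t=1.67: E=23.63 M=17.30 R=10.70 X=18.45 B=51.74
t=2.00: E=23.71 M=17.99 R=10.94 X=17.58 B=52.52
t=2.33: E=23.80 M=18.69 R=11.16 X=16.74 B=53.28
t=2.67: E=23.90 M=19.41 R=11.35 X=15.89 B=54.07
t=3.00: E=24.00 M=20.12 R=11.52 X=15.10 B=54.81
Read off B at T=3.0: 54.81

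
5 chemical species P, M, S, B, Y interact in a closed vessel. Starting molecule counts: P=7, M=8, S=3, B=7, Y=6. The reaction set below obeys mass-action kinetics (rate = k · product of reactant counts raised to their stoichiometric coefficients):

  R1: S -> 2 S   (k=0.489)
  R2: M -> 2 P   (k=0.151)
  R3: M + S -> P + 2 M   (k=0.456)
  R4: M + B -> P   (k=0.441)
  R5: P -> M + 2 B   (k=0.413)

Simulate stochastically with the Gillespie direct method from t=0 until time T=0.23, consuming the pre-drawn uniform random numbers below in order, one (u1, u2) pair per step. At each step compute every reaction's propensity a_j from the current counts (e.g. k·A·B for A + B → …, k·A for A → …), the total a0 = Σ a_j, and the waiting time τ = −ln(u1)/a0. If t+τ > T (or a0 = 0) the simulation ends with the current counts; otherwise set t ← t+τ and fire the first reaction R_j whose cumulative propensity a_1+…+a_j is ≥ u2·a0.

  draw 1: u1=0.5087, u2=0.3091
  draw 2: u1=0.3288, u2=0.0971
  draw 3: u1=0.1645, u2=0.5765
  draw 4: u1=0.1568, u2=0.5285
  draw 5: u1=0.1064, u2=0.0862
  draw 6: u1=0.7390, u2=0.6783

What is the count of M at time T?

t=0.000: P=7 M=8 S=3 B=7 Y=6
Draw 1: a1=1.467, a2=1.208, a3=10.944, a4=24.696, a5=2.891, a0=41.206; τ=−ln(0.5087)/41.206=0.016 → t=0.016; u2·a0=0.3091·41.206=12.737; a1+a2=2.675 < 12.737 ≤ a1+…+a3=13.619 → R3 fires; P=8 M=9 S=2 B=7 Y=6
Draw 2: a1=0.978, a2=1.359, a3=8.208, a4=27.783, a5=3.304, a0=41.632; τ=−ln(0.3288)/41.632=0.027 → t=0.043; u2·a0=0.0971·41.632=4.042; a1+a2=2.337 < 4.042 ≤ a1+…+a3=10.545 → R3 fires; P=9 M=10 S=1 B=7 Y=6
Draw 3: a1=0.489, a2=1.510, a3=4.560, a4=30.870, a5=3.717, a0=41.146; τ=−ln(0.1645)/41.146=0.044 → t=0.087; u2·a0=0.5765·41.146=23.721; a1+…+a3=6.559 < 23.721 ≤ a1+…+a4=37.429 → R4 fires; P=10 M=9 S=1 B=6 Y=6
Draw 4: a1=0.489, a2=1.359, a3=4.104, a4=23.814, a5=4.130, a0=33.896; τ=−ln(0.1568)/33.896=0.055 → t=0.142; u2·a0=0.5285·33.896=17.914; a1+…+a3=5.952 < 17.914 ≤ a1+…+a4=29.766 → R4 fires; P=11 M=8 S=1 B=5 Y=6
Draw 5: a1=0.489, a2=1.208, a3=3.648, a4=17.640, a5=4.543, a0=27.528; τ=−ln(0.1064)/27.528=0.081 → t=0.223; u2·a0=0.0862·27.528=2.373; a1+a2=1.697 < 2.373 ≤ a1+…+a3=5.345 → R3 fires; P=12 M=9 S=0 B=5 Y=6
Draw 6: a1=0.000, a2=1.359, a3=0.000, a4=19.845, a5=4.956, a0=26.160; τ=−ln(0.7390)/26.160=0.012 → t=0.235 > T=0.23: stop.
Read off M at T=0.23: 9

M at T = 9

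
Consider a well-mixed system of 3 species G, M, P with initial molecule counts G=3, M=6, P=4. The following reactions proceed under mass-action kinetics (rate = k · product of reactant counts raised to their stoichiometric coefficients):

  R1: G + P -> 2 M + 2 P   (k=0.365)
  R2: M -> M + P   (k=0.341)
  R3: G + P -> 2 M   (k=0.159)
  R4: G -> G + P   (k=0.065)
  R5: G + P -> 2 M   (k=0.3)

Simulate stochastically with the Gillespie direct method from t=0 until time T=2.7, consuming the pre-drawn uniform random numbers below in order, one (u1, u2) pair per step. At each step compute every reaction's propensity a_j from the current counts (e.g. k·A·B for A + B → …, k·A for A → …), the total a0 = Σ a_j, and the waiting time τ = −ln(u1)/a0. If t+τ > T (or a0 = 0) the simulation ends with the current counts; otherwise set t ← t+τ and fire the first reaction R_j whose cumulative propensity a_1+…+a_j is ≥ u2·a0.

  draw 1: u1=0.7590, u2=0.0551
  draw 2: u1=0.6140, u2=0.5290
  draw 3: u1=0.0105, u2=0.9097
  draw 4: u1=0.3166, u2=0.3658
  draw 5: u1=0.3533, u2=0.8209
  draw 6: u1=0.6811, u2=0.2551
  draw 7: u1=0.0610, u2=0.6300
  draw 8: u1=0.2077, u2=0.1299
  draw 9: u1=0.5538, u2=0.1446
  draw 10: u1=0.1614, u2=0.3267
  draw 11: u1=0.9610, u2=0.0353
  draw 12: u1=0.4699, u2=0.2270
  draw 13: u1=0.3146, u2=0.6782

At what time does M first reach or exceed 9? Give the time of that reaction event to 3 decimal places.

t=0.000: G=3 M=6 P=4
Draw 1: a1=4.380, a2=2.046, a3=1.908, a4=0.195, a5=3.600, a0=12.129; τ=−ln(0.7590)/12.129=0.023 → t=0.023; u2·a0=0.0551·12.129=0.668 ≤ a1=4.380 → R1 fires; G=2 M=8 P=5
Draw 2: a1=3.650, a2=2.728, a3=1.590, a4=0.130, a5=3.000, a0=11.098; τ=−ln(0.6140)/11.098=0.044 → t=0.067; u2·a0=0.5290·11.098=5.871; a1=3.650 < 5.871 ≤ a1+a2=6.378 → R2 fires; G=2 M=8 P=6
Draw 3: a1=4.380, a2=2.728, a3=1.908, a4=0.130, a5=3.600, a0=12.746; τ=−ln(0.0105)/12.746=0.357 → t=0.424; u2·a0=0.9097·12.746=11.595; a1+…+a4=9.146 < 11.595 ≤ a1+…+a5=12.746 → R5 fires; G=1 M=10 P=5
Draw 4: a1=1.825, a2=3.410, a3=0.795, a4=0.065, a5=1.500, a0=7.595; τ=−ln(0.3166)/7.595=0.151 → t=0.576; u2·a0=0.3658·7.595=2.778; a1=1.825 < 2.778 ≤ a1+a2=5.235 → R2 fires; G=1 M=10 P=6
Draw 5: a1=2.190, a2=3.410, a3=0.954, a4=0.065, a5=1.800, a0=8.419; τ=−ln(0.3533)/8.419=0.124 → t=0.699; u2·a0=0.8209·8.419=6.911; a1+…+a4=6.619 < 6.911 ≤ a1+…+a5=8.419 → R5 fires; G=0 M=12 P=5
Draw 6: a1=0.000, a2=4.092, a3=0.000, a4=0.000, a5=0.000, a0=4.092; τ=−ln(0.6811)/4.092=0.094 → t=0.793; u2·a0=0.2551·4.092=1.044; a1=0.000 < 1.044 ≤ a1+a2=4.092 → R2 fires; G=0 M=12 P=6
Draw 7: a1=0.000, a2=4.092, a3=0.000, a4=0.000, a5=0.000, a0=4.092; τ=−ln(0.0610)/4.092=0.683 → t=1.477; u2·a0=0.6300·4.092=2.578; a1=0.000 < 2.578 ≤ a1+a2=4.092 → R2 fires; G=0 M=12 P=7
Draw 8: a1=0.000, a2=4.092, a3=0.000, a4=0.000, a5=0.000, a0=4.092; τ=−ln(0.2077)/4.092=0.384 → t=1.861; u2·a0=0.1299·4.092=0.532; a1=0.000 < 0.532 ≤ a1+a2=4.092 → R2 fires; G=0 M=12 P=8
Draw 9: a1=0.000, a2=4.092, a3=0.000, a4=0.000, a5=0.000, a0=4.092; τ=−ln(0.5538)/4.092=0.144 → t=2.005; u2·a0=0.1446·4.092=0.592; a1=0.000 < 0.592 ≤ a1+a2=4.092 → R2 fires; G=0 M=12 P=9
Draw 10: a1=0.000, a2=4.092, a3=0.000, a4=0.000, a5=0.000, a0=4.092; τ=−ln(0.1614)/4.092=0.446 → t=2.451; u2·a0=0.3267·4.092=1.337; a1=0.000 < 1.337 ≤ a1+a2=4.092 → R2 fires; G=0 M=12 P=10
Draw 11: a1=0.000, a2=4.092, a3=0.000, a4=0.000, a5=0.000, a0=4.092; τ=−ln(0.9610)/4.092=0.010 → t=2.460; u2·a0=0.0353·4.092=0.144; a1=0.000 < 0.144 ≤ a1+a2=4.092 → R2 fires; G=0 M=12 P=11
Draw 12: a1=0.000, a2=4.092, a3=0.000, a4=0.000, a5=0.000, a0=4.092; τ=−ln(0.4699)/4.092=0.185 → t=2.645; u2·a0=0.2270·4.092=0.929; a1=0.000 < 0.929 ≤ a1+a2=4.092 → R2 fires; G=0 M=12 P=12
Draw 13: a1=0.000, a2=4.092, a3=0.000, a4=0.000, a5=0.000, a0=4.092; τ=−ln(0.3146)/4.092=0.283 → t=2.928 > T=2.7: stop.
M first becomes ≥ 9 when it reaches 10 at the event at t=0.424.

Threshold first reached at t = 0.424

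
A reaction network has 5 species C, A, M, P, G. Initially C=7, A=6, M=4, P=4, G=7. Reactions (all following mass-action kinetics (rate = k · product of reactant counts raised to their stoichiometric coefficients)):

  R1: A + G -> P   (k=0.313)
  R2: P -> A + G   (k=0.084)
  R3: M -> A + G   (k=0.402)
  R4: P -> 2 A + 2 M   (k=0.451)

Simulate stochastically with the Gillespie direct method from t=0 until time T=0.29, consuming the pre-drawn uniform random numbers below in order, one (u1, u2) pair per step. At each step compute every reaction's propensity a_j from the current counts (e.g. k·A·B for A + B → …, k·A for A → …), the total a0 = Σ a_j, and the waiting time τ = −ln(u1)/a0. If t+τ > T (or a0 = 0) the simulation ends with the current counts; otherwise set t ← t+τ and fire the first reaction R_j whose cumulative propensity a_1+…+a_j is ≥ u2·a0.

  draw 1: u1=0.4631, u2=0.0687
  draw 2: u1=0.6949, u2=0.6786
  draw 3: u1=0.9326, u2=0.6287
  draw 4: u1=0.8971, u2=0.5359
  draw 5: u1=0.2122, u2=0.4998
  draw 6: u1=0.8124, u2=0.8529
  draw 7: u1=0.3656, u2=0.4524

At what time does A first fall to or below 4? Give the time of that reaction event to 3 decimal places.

t=0.000: C=7 A=6 M=4 P=4 G=7
Draw 1: a1=13.146, a2=0.336, a3=1.608, a4=1.804, a0=16.894; τ=−ln(0.4631)/16.894=0.046 → t=0.046; u2·a0=0.0687·16.894=1.161 ≤ a1=13.146 → R1 fires; C=7 A=5 M=4 P=5 G=6
Draw 2: a1=9.390, a2=0.420, a3=1.608, a4=2.255, a0=13.673; τ=−ln(0.6949)/13.673=0.027 → t=0.072; u2·a0=0.6786·13.673=9.278 ≤ a1=9.390 → R1 fires; C=7 A=4 M=4 P=6 G=5
Draw 3: a1=6.260, a2=0.504, a3=1.608, a4=2.706, a0=11.078; τ=−ln(0.9326)/11.078=0.006 → t=0.078; u2·a0=0.6287·11.078=6.965; a1+a2=6.764 < 6.965 ≤ a1+…+a3=8.372 → R3 fires; C=7 A=5 M=3 P=6 G=6
Draw 4: a1=9.390, a2=0.504, a3=1.206, a4=2.706, a0=13.806; τ=−ln(0.8971)/13.806=0.008 → t=0.086; u2·a0=0.5359·13.806=7.399 ≤ a1=9.390 → R1 fires; C=7 A=4 M=3 P=7 G=5
Draw 5: a1=6.260, a2=0.588, a3=1.206, a4=3.157, a0=11.211; τ=−ln(0.2122)/11.211=0.138 → t=0.225; u2·a0=0.4998·11.211=5.603 ≤ a1=6.260 → R1 fires; C=7 A=3 M=3 P=8 G=4
Draw 6: a1=3.756, a2=0.672, a3=1.206, a4=3.608, a0=9.242; τ=−ln(0.8124)/9.242=0.022 → t=0.247; u2·a0=0.8529·9.242=7.883; a1+…+a3=5.634 < 7.883 ≤ a1+…+a4=9.242 → R4 fires; C=7 A=5 M=5 P=7 G=4
Draw 7: a1=6.260, a2=0.588, a3=2.010, a4=3.157, a0=12.015; τ=−ln(0.3656)/12.015=0.084 → t=0.331 > T=0.29: stop.
A first becomes ≤ 4 when it reaches 4 at the event at t=0.072.

Threshold first reached at t = 0.072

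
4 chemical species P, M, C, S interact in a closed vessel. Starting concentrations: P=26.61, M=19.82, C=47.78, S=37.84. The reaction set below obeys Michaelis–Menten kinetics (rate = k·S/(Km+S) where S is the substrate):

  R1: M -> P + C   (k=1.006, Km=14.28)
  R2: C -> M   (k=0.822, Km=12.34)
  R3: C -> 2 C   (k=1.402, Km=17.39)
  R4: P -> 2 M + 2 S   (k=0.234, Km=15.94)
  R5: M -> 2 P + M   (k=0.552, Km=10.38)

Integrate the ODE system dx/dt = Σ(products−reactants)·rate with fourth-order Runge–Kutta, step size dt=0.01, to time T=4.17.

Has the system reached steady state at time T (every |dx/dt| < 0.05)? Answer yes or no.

Steady state at T: no

RK4 with dt=0.01: 417 steps to T=4.17. Trajectory (selected grid times):
t=0.00: P=26.61 M=19.82 C=47.78 S=37.84
t=0.46: P=27.15 M=19.99 C=48.22 S=37.98
t=0.93: P=27.69 M=20.16 C=48.68 S=38.11
t=1.39: P=28.23 M=20.32 C=49.12 S=38.25
t=1.85: P=28.77 M=20.49 C=49.57 S=38.39
t=2.32: P=29.33 M=20.67 C=50.02 S=38.53
t=2.78: P=29.87 M=20.84 C=50.47 S=38.67
t=3.24: P=30.41 M=21.00 C=50.93 S=38.81
t=3.71: P=30.97 M=21.18 C=51.39 S=38.96
t=4.17: P=31.52 M=21.35 C=51.84 S=39.10
Rates at T: R1=0.6028, R2=0.6640, R3=1.0498, R4=0.1554, R5=0.3714
dx/dt at T (Σ net stoichiometry × rate): P=+1.1902, M=+0.3720, C=+0.9887, S=+0.3108
Largest |dx/dt| is |+1.1902| (P) ≥ 0.05 → not steady.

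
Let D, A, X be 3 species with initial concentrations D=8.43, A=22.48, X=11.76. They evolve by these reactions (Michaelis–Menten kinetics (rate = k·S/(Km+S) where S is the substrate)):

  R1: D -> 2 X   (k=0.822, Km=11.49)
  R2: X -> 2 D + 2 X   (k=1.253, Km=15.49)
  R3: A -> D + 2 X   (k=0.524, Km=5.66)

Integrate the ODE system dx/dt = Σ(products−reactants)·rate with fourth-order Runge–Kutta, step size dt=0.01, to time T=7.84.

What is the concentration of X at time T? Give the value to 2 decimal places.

RK4 with dt=0.01: 784 steps to T=7.84. Trajectory (selected grid times):
t=0.00: D=8.43 A=22.48 X=11.76
t=0.87: D=9.46 A=22.12 X=13.60
t=1.74: D=10.55 A=21.75 X=15.52
t=2.61: D=11.68 A=21.39 X=17.51
t=3.48: D=12.86 A=21.03 X=19.56
t=4.36: D=14.09 A=20.67 X=21.70
t=5.23: D=15.34 A=20.31 X=23.86
t=6.10: D=16.63 A=19.96 X=26.08
t=6.97: D=17.94 A=19.60 X=28.34
t=7.84: D=19.28 A=19.25 X=30.65
Read off X at T=7.84: 30.65

X at T = 30.65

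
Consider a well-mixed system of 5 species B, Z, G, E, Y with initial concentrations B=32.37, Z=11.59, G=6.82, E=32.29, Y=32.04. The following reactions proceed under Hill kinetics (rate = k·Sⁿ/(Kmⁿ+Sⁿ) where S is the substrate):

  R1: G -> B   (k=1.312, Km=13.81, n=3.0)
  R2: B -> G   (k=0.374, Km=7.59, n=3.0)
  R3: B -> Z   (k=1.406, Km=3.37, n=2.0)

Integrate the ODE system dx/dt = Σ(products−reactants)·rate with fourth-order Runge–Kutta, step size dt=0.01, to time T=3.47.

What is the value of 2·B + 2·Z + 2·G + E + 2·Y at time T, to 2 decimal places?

Check how each reaction changes W = 2·B + 2·Z + 2·G + E + 2·Y (weight of products minus weight of reactants):
R1: G -> B: (2·1) − (2·1) = 2 − 2 = 0
R2: B -> G: (2·1) − (2·1) = 2 − 2 = 0
R3: B -> Z: (2·1) − (2·1) = 2 − 2 = 0
Every reaction leaves W unchanged, so W is conserved and no simulation is needed: W(T) = W(0) = 2·32.37 + 2·11.59 + 2·6.82 + 32.29 + 2·32.04 = 197.93

Value at T = 197.93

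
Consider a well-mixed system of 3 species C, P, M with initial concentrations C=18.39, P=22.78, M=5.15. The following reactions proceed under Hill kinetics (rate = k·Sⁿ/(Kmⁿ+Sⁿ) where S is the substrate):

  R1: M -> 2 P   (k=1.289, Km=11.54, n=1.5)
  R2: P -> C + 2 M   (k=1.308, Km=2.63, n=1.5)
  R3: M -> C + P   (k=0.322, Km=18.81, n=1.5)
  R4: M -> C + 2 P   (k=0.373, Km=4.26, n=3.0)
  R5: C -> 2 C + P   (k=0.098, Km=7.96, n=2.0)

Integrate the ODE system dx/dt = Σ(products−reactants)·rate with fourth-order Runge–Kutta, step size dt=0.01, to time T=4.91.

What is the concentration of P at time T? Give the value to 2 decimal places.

P at T = 25.84

RK4 with dt=0.01: 491 steps to T=4.91. Trajectory (selected grid times):
t=0.00: C=18.39 P=22.78 M=5.15
t=0.55: C=19.30 P=22.81 M=6.18
t=1.09: C=20.21 P=22.95 M=7.14
t=1.64: C=21.16 P=23.18 M=8.07
t=2.18: C=22.11 P=23.49 M=8.94
t=2.73: C=23.08 P=23.86 M=9.80
t=3.27: C=24.05 P=24.28 M=10.61
t=3.82: C=25.04 P=24.76 M=11.41
t=4.36: C=26.02 P=25.28 M=12.17
t=4.91: C=27.03 P=25.84 M=12.92
Read off P at T=4.91: 25.84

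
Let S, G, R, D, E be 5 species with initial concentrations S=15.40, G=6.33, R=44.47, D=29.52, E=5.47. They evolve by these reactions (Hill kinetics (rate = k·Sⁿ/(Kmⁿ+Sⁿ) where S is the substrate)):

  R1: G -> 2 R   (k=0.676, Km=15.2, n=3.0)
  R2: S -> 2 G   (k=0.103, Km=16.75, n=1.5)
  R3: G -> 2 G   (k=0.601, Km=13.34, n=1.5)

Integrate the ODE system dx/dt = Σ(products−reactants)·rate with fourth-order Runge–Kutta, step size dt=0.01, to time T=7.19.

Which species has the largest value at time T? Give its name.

RK4 with dt=0.01: 719 steps to T=7.19. Trajectory (selected grid times):
t=0.00: S=15.40 G=6.33 R=44.47 D=29.52 E=5.47
t=0.80: S=15.36 G=6.49 R=44.55 D=29.52 E=5.47
t=1.60: S=15.32 G=6.65 R=44.63 D=29.52 E=5.47
t=2.40: S=15.28 G=6.81 R=44.71 D=29.52 E=5.47
t=3.20: S=15.25 G=6.97 R=44.80 D=29.52 E=5.47
t=3.99: S=15.21 G=7.13 R=44.90 D=29.52 E=5.47
t=4.79: S=15.17 G=7.29 R=45.01 D=29.52 E=5.47
t=5.59: S=15.13 G=7.45 R=45.12 D=29.52 E=5.47
t=6.39: S=15.09 G=7.61 R=45.23 D=29.52 E=5.47
t=7.19: S=15.06 G=7.77 R=45.36 D=29.52 E=5.47
At T=7.19: S=15.06 G=7.77 R=45.36 D=29.52 E=5.47; the largest is R.

Dominant species at T: R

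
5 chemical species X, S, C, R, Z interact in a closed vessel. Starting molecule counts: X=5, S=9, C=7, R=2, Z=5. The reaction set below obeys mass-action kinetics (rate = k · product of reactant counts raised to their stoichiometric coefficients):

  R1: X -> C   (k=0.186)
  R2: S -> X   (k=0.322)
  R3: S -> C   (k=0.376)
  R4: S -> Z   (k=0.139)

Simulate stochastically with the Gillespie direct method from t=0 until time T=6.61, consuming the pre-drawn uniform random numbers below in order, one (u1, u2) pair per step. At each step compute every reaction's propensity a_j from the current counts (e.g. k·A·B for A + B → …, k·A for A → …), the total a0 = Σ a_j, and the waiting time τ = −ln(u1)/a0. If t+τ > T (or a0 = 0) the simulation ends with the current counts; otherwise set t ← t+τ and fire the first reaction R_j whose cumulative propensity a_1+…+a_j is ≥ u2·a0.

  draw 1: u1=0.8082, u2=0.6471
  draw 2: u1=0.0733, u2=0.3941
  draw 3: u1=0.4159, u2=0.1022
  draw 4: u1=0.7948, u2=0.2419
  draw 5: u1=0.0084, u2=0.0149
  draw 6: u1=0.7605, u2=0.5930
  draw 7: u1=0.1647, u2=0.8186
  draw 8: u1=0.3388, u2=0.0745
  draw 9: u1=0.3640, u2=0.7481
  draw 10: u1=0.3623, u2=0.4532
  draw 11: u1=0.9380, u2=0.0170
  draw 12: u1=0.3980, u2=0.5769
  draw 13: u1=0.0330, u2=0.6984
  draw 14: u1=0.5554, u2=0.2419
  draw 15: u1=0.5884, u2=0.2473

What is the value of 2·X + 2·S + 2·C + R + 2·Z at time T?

Check how each reaction changes W = 2·X + 2·S + 2·C + R + 2·Z (weight of products minus weight of reactants):
R1: X -> C: (2·1) − (2·1) = 2 − 2 = 0
R2: S -> X: (2·1) − (2·1) = 2 − 2 = 0
R3: S -> C: (2·1) − (2·1) = 2 − 2 = 0
R4: S -> Z: (2·1) − (2·1) = 2 − 2 = 0
Every reaction leaves W unchanged, so W is conserved and no simulation is needed: W(T) = W(0) = 2·5 + 2·9 + 2·7 + 2 + 2·5 = 54

Value at T = 54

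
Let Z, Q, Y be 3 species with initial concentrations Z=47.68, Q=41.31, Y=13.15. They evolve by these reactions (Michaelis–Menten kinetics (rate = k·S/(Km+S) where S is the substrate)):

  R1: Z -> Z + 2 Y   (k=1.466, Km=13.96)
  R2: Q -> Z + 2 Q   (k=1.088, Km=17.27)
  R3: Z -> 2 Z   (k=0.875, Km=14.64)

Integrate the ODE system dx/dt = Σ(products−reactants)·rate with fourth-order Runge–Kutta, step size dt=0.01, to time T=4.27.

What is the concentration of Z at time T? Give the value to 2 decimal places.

RK4 with dt=0.01: 427 steps to T=4.27. Trajectory (selected grid times):
t=0.00: Z=47.68 Q=41.31 Y=13.15
t=0.47: Z=48.36 Q=41.67 Y=14.22
t=0.95: Z=49.05 Q=42.04 Y=15.31
t=1.42: Z=49.73 Q=42.40 Y=16.39
t=1.90: Z=50.43 Q=42.78 Y=17.49
t=2.37: Z=51.11 Q=43.14 Y=18.57
t=2.85: Z=51.81 Q=43.51 Y=19.67
t=3.32: Z=52.50 Q=43.88 Y=20.76
t=3.80: Z=53.20 Q=44.26 Y=21.87
t=4.27: Z=53.89 Q=44.62 Y=22.97
Read off Z at T=4.27: 53.89

Z at T = 53.89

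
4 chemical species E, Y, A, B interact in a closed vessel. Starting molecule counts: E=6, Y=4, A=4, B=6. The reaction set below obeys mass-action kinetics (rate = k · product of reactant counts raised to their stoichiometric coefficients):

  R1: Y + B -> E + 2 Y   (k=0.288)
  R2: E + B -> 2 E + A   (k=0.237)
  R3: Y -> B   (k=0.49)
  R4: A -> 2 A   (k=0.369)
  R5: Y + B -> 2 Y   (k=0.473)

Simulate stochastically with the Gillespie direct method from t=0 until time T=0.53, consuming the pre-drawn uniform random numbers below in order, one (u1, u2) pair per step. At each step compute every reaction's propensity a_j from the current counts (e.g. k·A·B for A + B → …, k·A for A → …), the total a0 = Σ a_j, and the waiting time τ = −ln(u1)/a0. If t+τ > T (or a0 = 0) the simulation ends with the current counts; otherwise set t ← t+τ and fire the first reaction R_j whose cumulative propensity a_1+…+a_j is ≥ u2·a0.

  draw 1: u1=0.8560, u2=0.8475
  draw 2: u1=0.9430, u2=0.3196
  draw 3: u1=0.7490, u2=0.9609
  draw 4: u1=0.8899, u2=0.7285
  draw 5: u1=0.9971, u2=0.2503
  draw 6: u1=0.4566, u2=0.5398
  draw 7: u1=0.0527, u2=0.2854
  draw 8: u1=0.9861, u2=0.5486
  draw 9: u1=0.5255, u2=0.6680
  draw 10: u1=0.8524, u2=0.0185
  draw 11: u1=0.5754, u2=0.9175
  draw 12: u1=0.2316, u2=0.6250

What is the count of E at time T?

E at T = 10

t=0.000: E=6 Y=4 A=4 B=6
Draw 1: a1=6.912, a2=8.532, a3=1.960, a4=1.476, a5=11.352, a0=30.232; τ=−ln(0.8560)/30.232=0.005 → t=0.005; u2·a0=0.8475·30.232=25.622; a1+…+a4=18.880 < 25.622 ≤ a1+…+a5=30.232 → R5 fires; E=6 Y=5 A=4 B=5
Draw 2: a1=7.200, a2=7.110, a3=2.450, a4=1.476, a5=11.825, a0=30.061; τ=−ln(0.9430)/30.061=0.002 → t=0.007; u2·a0=0.3196·30.061=9.607; a1=7.200 < 9.607 ≤ a1+a2=14.310 → R2 fires; E=7 Y=5 A=5 B=4
Draw 3: a1=5.760, a2=6.636, a3=2.450, a4=1.845, a5=9.460, a0=26.151; τ=−ln(0.7490)/26.151=0.011 → t=0.018; u2·a0=0.9609·26.151=25.128; a1+…+a4=16.691 < 25.128 ≤ a1+…+a5=26.151 → R5 fires; E=7 Y=6 A=5 B=3
Draw 4: a1=5.184, a2=4.977, a3=2.940, a4=1.845, a5=8.514, a0=23.460; τ=−ln(0.8899)/23.460=0.005 → t=0.023; u2·a0=0.7285·23.460=17.091; a1+…+a4=14.946 < 17.091 ≤ a1+…+a5=23.460 → R5 fires; E=7 Y=7 A=5 B=2
Draw 5: a1=4.032, a2=3.318, a3=3.430, a4=1.845, a5=6.622, a0=19.247; τ=−ln(0.9971)/19.247=0.000 → t=0.023; u2·a0=0.2503·19.247=4.818; a1=4.032 < 4.818 ≤ a1+a2=7.350 → R2 fires; E=8 Y=7 A=6 B=1
Draw 6: a1=2.016, a2=1.896, a3=3.430, a4=2.214, a5=3.311, a0=12.867; τ=−ln(0.4566)/12.867=0.061 → t=0.084; u2·a0=0.5398·12.867=6.946; a1+a2=3.912 < 6.946 ≤ a1+…+a3=7.342 → R3 fires; E=8 Y=6 A=6 B=2
Draw 7: a1=3.456, a2=3.792, a3=2.940, a4=2.214, a5=5.676, a0=18.078; τ=−ln(0.0527)/18.078=0.163 → t=0.247; u2·a0=0.2854·18.078=5.159; a1=3.456 < 5.159 ≤ a1+a2=7.248 → R2 fires; E=9 Y=6 A=7 B=1
Draw 8: a1=1.728, a2=2.133, a3=2.940, a4=2.583, a5=2.838, a0=12.222; τ=−ln(0.9861)/12.222=0.001 → t=0.248; u2·a0=0.5486·12.222=6.705; a1+a2=3.861 < 6.705 ≤ a1+…+a3=6.801 → R3 fires; E=9 Y=5 A=7 B=2
Draw 9: a1=2.880, a2=4.266, a3=2.450, a4=2.583, a5=4.730, a0=16.909; τ=−ln(0.5255)/16.909=0.038 → t=0.286; u2·a0=0.6680·16.909=11.295; a1+…+a3=9.596 < 11.295 ≤ a1+…+a4=12.179 → R4 fires; E=9 Y=5 A=8 B=2
Draw 10: a1=2.880, a2=4.266, a3=2.450, a4=2.952, a5=4.730, a0=17.278; τ=−ln(0.8524)/17.278=0.009 → t=0.295; u2·a0=0.0185·17.278=0.320 ≤ a1=2.880 → R1 fires; E=10 Y=6 A=8 B=1
Draw 11: a1=1.728, a2=2.370, a3=2.940, a4=2.952, a5=2.838, a0=12.828; τ=−ln(0.5754)/12.828=0.043 → t=0.339; u2·a0=0.9175·12.828=11.770; a1+…+a4=9.990 < 11.770 ≤ a1+…+a5=12.828 → R5 fires; E=10 Y=7 A=8 B=0
Draw 12: a1=0.000, a2=0.000, a3=3.430, a4=2.952, a5=0.000, a0=6.382; τ=−ln(0.2316)/6.382=0.229 → t=0.568 > T=0.53: stop.
Read off E at T=0.53: 10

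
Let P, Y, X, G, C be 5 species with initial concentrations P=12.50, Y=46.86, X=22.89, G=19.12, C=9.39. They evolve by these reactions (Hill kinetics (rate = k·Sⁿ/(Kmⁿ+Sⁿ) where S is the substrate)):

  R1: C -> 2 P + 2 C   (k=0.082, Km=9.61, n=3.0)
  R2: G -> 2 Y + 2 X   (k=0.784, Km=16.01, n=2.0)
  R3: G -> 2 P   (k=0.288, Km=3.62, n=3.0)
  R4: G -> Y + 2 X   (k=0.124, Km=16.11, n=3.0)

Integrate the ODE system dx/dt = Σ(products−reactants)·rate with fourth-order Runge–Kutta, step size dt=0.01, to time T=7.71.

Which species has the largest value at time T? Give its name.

RK4 with dt=0.01: 771 steps to T=7.71. Trajectory (selected grid times):
t=0.00: P=12.50 Y=46.86 X=22.89 G=19.12 C=9.39
t=0.86: P=13.06 Y=47.71 X=23.80 G=18.42 C=9.42
t=1.71: P=13.61 Y=48.51 X=24.67 G=17.74 C=9.46
t=2.57: P=14.17 Y=49.30 X=25.52 G=17.07 C=9.49
t=3.43: P=14.73 Y=50.06 X=26.34 G=16.42 C=9.53
t=4.28: P=15.29 Y=50.79 X=27.11 G=15.79 C=9.56
t=5.14: P=15.85 Y=51.49 X=27.86 G=15.17 C=9.60
t=6.00: P=16.40 Y=52.16 X=28.58 G=14.56 C=9.63
t=6.85: P=16.96 Y=52.79 X=29.26 G=13.98 C=9.67
t=7.71: P=17.51 Y=53.40 X=29.91 G=13.42 C=9.70
At T=7.71: P=17.51 Y=53.40 X=29.91 G=13.42 C=9.70; the largest is Y.

Dominant species at T: Y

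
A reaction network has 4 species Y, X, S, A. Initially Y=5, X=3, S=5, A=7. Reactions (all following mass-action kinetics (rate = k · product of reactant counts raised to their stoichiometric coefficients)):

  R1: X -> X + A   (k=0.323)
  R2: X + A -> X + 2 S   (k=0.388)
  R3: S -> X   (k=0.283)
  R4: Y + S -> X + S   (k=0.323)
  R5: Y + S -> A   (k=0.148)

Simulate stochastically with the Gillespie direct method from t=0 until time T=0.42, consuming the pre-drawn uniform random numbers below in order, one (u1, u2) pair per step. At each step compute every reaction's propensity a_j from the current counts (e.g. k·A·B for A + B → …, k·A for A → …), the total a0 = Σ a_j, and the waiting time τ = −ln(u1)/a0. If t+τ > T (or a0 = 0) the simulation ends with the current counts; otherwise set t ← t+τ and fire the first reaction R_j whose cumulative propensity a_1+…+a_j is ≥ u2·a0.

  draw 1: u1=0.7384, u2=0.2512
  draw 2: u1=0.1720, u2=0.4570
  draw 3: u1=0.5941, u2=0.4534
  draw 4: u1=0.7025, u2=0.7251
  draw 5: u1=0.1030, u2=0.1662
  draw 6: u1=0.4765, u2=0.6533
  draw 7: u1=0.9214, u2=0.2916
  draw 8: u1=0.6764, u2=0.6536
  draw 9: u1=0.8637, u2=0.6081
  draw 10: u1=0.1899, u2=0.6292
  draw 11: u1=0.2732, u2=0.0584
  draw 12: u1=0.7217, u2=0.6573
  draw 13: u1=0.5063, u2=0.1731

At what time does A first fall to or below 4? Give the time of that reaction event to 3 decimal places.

t=0.000: Y=5 X=3 S=5 A=7
Draw 1: a1=0.969, a2=8.148, a3=1.415, a4=8.075, a5=3.700, a0=22.307; τ=−ln(0.7384)/22.307=0.014 → t=0.014; u2·a0=0.2512·22.307=5.604; a1=0.969 < 5.604 ≤ a1+a2=9.117 → R2 fires; Y=5 X=3 S=7 A=6
Draw 2: a1=0.969, a2=6.984, a3=1.981, a4=11.305, a5=5.180, a0=26.419; τ=−ln(0.1720)/26.419=0.067 → t=0.080; u2·a0=0.4570·26.419=12.073; a1+…+a3=9.934 < 12.073 ≤ a1+…+a4=21.239 → R4 fires; Y=4 X=4 S=7 A=6
Draw 3: a1=1.292, a2=9.312, a3=1.981, a4=9.044, a5=4.144, a0=25.773; τ=−ln(0.5941)/25.773=0.020 → t=0.100; u2·a0=0.4534·25.773=11.685; a1+a2=10.604 < 11.685 ≤ a1+…+a3=12.585 → R3 fires; Y=4 X=5 S=6 A=6
Draw 4: a1=1.615, a2=11.640, a3=1.698, a4=7.752, a5=3.552, a0=26.257; τ=−ln(0.7025)/26.257=0.013 → t=0.114; u2·a0=0.7251·26.257=19.039; a1+…+a3=14.953 < 19.039 ≤ a1+…+a4=22.705 → R4 fires; Y=3 X=6 S=6 A=6
Draw 5: a1=1.938, a2=13.968, a3=1.698, a4=5.814, a5=2.664, a0=26.082; τ=−ln(0.1030)/26.082=0.087 → t=0.201; u2·a0=0.1662·26.082=4.335; a1=1.938 < 4.335 ≤ a1+a2=15.906 → R2 fires; Y=3 X=6 S=8 A=5
Draw 6: a1=1.938, a2=11.640, a3=2.264, a4=7.752, a5=3.552, a0=27.146; τ=−ln(0.4765)/27.146=0.027 → t=0.228; u2·a0=0.6533·27.146=17.734; a1+…+a3=15.842 < 17.734 ≤ a1+…+a4=23.594 → R4 fires; Y=2 X=7 S=8 A=5
Draw 7: a1=2.261, a2=13.580, a3=2.264, a4=5.168, a5=2.368, a0=25.641; τ=−ln(0.9214)/25.641=0.003 → t=0.232; u2·a0=0.2916·25.641=7.477; a1=2.261 < 7.477 ≤ a1+a2=15.841 → R2 fires; Y=2 X=7 S=10 A=4
Draw 8: a1=2.261, a2=10.864, a3=2.830, a4=6.460, a5=2.960, a0=25.375; τ=−ln(0.6764)/25.375=0.015 → t=0.247; u2·a0=0.6536·25.375=16.585; a1+…+a3=15.955 < 16.585 ≤ a1+…+a4=22.415 → R4 fires; Y=1 X=8 S=10 A=4
Draw 9: a1=2.584, a2=12.416, a3=2.830, a4=3.230, a5=1.480, a0=22.540; τ=−ln(0.8637)/22.540=0.007 → t=0.253; u2·a0=0.6081·22.540=13.707; a1=2.584 < 13.707 ≤ a1+a2=15.000 → R2 fires; Y=1 X=8 S=12 A=3
Draw 10: a1=2.584, a2=9.312, a3=3.396, a4=3.876, a5=1.776, a0=20.944; τ=−ln(0.1899)/20.944=0.079 → t=0.333; u2·a0=0.6292·20.944=13.178; a1+a2=11.896 < 13.178 ≤ a1+…+a3=15.292 → R3 fires; Y=1 X=9 S=11 A=3
Draw 11: a1=2.907, a2=10.476, a3=3.113, a4=3.553, a5=1.628, a0=21.677; τ=−ln(0.2732)/21.677=0.060 → t=0.393; u2·a0=0.0584·21.677=1.266 ≤ a1=2.907 → R1 fires; Y=1 X=9 S=11 A=4
Draw 12: a1=2.907, a2=13.968, a3=3.113, a4=3.553, a5=1.628, a0=25.169; τ=−ln(0.7217)/25.169=0.013 → t=0.406; u2·a0=0.6573·25.169=16.544; a1=2.907 < 16.544 ≤ a1+a2=16.875 → R2 fires; Y=1 X=9 S=13 A=3
Draw 13: a1=2.907, a2=10.476, a3=3.679, a4=4.199, a5=1.924, a0=23.185; τ=−ln(0.5063)/23.185=0.029 → t=0.435 > T=0.42: stop.
A first becomes ≤ 4 when it reaches 4 at the event at t=0.232.

Threshold first reached at t = 0.232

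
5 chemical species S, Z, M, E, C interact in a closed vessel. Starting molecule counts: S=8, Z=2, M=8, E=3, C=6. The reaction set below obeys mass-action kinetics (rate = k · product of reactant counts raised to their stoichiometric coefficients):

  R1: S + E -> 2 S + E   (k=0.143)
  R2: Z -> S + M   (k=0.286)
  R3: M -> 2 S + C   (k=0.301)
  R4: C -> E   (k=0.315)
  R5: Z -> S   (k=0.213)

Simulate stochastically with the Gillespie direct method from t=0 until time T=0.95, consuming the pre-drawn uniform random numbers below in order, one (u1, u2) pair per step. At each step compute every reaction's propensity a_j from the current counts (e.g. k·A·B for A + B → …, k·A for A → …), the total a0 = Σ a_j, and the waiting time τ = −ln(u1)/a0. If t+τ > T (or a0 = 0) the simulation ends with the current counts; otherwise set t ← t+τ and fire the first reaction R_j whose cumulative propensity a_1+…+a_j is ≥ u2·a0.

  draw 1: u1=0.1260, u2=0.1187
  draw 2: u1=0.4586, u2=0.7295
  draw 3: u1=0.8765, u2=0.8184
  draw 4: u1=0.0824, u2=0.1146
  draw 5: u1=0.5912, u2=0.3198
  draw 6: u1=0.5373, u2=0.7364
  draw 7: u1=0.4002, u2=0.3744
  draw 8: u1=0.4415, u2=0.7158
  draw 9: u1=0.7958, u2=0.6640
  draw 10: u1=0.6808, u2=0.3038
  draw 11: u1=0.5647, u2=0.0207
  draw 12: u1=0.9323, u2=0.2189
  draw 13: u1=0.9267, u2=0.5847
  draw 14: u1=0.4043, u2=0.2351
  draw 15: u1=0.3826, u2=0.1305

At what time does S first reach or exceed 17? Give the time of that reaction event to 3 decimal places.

t=0.000: S=8 Z=2 M=8 E=3 C=6
Draw 1: a1=3.432, a2=0.572, a3=2.408, a4=1.890, a5=0.426, a0=8.728; τ=−ln(0.1260)/8.728=0.237 → t=0.237; u2·a0=0.1187·8.728=1.036 ≤ a1=3.432 → R1 fires; S=9 Z=2 M=8 E=3 C=6
Draw 2: a1=3.861, a2=0.572, a3=2.408, a4=1.890, a5=0.426, a0=9.157; τ=−ln(0.4586)/9.157=0.085 → t=0.322; u2·a0=0.7295·9.157=6.680; a1+a2=4.433 < 6.680 ≤ a1+…+a3=6.841 → R3 fires; S=11 Z=2 M=7 E=3 C=7
Draw 3: a1=4.719, a2=0.572, a3=2.107, a4=2.205, a5=0.426, a0=10.029; τ=−ln(0.8765)/10.029=0.013 → t=0.336; u2·a0=0.8184·10.029=8.208; a1+…+a3=7.398 < 8.208 ≤ a1+…+a4=9.603 → R4 fires; S=11 Z=2 M=7 E=4 C=6
Draw 4: a1=6.292, a2=0.572, a3=2.107, a4=1.890, a5=0.426, a0=11.287; τ=−ln(0.0824)/11.287=0.221 → t=0.557; u2·a0=0.1146·11.287=1.293 ≤ a1=6.292 → R1 fires; S=12 Z=2 M=7 E=4 C=6
Draw 5: a1=6.864, a2=0.572, a3=2.107, a4=1.890, a5=0.426, a0=11.859; τ=−ln(0.5912)/11.859=0.044 → t=0.601; u2·a0=0.3198·11.859=3.793 ≤ a1=6.864 → R1 fires; S=13 Z=2 M=7 E=4 C=6
Draw 6: a1=7.436, a2=0.572, a3=2.107, a4=1.890, a5=0.426, a0=12.431; τ=−ln(0.5373)/12.431=0.050 → t=0.651; u2·a0=0.7364·12.431=9.154; a1+a2=8.008 < 9.154 ≤ a1+…+a3=10.115 → R3 fires; S=15 Z=2 M=6 E=4 C=7
Draw 7: a1=8.580, a2=0.572, a3=1.806, a4=2.205, a5=0.426, a0=13.589; τ=−ln(0.4002)/13.589=0.067 → t=0.718; u2·a0=0.3744·13.589=5.088 ≤ a1=8.580 → R1 fires; S=16 Z=2 M=6 E=4 C=7
Draw 8: a1=9.152, a2=0.572, a3=1.806, a4=2.205, a5=0.426, a0=14.161; τ=−ln(0.4415)/14.161=0.058 → t=0.776; u2·a0=0.7158·14.161=10.136; a1+a2=9.724 < 10.136 ≤ a1+…+a3=11.530 → R3 fires; S=18 Z=2 M=5 E=4 C=8
Draw 9: a1=10.296, a2=0.572, a3=1.505, a4=2.520, a5=0.426, a0=15.319; τ=−ln(0.7958)/15.319=0.015 → t=0.791; u2·a0=0.6640·15.319=10.172 ≤ a1=10.296 → R1 fires; S=19 Z=2 M=5 E=4 C=8
Draw 10: a1=10.868, a2=0.572, a3=1.505, a4=2.520, a5=0.426, a0=15.891; τ=−ln(0.6808)/15.891=0.024 → t=0.815; u2·a0=0.3038·15.891=4.828 ≤ a1=10.868 → R1 fires; S=20 Z=2 M=5 E=4 C=8
Draw 11: a1=11.440, a2=0.572, a3=1.505, a4=2.520, a5=0.426, a0=16.463; τ=−ln(0.5647)/16.463=0.035 → t=0.850; u2·a0=0.0207·16.463=0.341 ≤ a1=11.440 → R1 fires; S=21 Z=2 M=5 E=4 C=8
Draw 12: a1=12.012, a2=0.572, a3=1.505, a4=2.520, a5=0.426, a0=17.035; τ=−ln(0.9323)/17.035=0.004 → t=0.854; u2·a0=0.2189·17.035=3.729 ≤ a1=12.012 → R1 fires; S=22 Z=2 M=5 E=4 C=8
Draw 13: a1=12.584, a2=0.572, a3=1.505, a4=2.520, a5=0.426, a0=17.607; τ=−ln(0.9267)/17.607=0.004 → t=0.858; u2·a0=0.5847·17.607=10.295 ≤ a1=12.584 → R1 fires; S=23 Z=2 M=5 E=4 C=8
Draw 14: a1=13.156, a2=0.572, a3=1.505, a4=2.520, a5=0.426, a0=18.179; τ=−ln(0.4043)/18.179=0.050 → t=0.908; u2·a0=0.2351·18.179=4.274 ≤ a1=13.156 → R1 fires; S=24 Z=2 M=5 E=4 C=8
Draw 15: a1=13.728, a2=0.572, a3=1.505, a4=2.520, a5=0.426, a0=18.751; τ=−ln(0.3826)/18.751=0.051 → t=0.959 > T=0.95: stop.
S first becomes ≥ 17 when it reaches 18 at the event at t=0.776.

Threshold first reached at t = 0.776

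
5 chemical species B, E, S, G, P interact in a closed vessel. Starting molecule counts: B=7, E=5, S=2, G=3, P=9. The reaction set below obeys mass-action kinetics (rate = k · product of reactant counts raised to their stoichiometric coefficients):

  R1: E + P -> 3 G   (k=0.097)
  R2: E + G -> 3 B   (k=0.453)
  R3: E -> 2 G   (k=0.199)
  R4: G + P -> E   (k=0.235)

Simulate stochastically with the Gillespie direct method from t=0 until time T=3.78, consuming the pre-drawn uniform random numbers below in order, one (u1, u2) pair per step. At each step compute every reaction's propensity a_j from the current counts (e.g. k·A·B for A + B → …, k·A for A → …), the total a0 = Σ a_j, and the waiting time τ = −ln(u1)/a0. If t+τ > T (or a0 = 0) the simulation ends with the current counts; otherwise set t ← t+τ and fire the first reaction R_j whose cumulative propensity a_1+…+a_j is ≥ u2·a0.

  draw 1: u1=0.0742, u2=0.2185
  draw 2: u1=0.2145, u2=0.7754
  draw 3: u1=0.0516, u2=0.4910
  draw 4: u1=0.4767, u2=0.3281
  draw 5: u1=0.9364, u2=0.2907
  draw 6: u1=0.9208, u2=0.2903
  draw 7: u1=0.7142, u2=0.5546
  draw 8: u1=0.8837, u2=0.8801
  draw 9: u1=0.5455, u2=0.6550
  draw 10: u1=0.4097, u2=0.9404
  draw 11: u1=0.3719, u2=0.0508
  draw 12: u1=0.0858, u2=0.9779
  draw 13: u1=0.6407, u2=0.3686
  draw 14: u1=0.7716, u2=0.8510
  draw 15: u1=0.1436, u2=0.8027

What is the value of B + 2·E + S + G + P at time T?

Value at T = 31

Check how each reaction changes W = B + 2·E + S + G + P (weight of products minus weight of reactants):
R1: E + P -> 3 G: (1·3) − (2·1 + 1·1) = 3 − 3 = 0
R2: E + G -> 3 B: (1·3) − (2·1 + 1·1) = 3 − 3 = 0
R3: E -> 2 G: (1·2) − (2·1) = 2 − 2 = 0
R4: G + P -> E: (2·1) − (1·1 + 1·1) = 2 − 2 = 0
Every reaction leaves W unchanged, so W is conserved and no simulation is needed: W(T) = W(0) = 7 + 2·5 + 2 + 3 + 9 = 31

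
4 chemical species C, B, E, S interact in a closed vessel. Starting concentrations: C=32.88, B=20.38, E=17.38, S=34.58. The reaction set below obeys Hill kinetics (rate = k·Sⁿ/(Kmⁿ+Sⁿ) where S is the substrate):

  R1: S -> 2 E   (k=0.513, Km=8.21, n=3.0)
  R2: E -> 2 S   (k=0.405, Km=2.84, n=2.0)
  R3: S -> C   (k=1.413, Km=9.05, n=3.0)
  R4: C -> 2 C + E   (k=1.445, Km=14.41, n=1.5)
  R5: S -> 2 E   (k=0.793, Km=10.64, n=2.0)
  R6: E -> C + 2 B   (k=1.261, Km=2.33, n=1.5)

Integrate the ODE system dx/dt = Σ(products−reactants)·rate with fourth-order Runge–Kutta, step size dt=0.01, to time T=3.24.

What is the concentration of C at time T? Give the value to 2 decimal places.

RK4 with dt=0.01: 324 steps to T=3.24. Trajectory (selected grid times):
t=0.00: C=32.88 B=20.38 E=17.38 S=34.58
t=0.36: C=34.22 B=21.25 E=18.10 S=33.92
t=0.72: C=35.56 B=22.12 E=18.81 S=33.27
t=1.08: C=36.91 B=22.99 E=19.53 S=32.61
t=1.44: C=38.27 B=23.86 E=20.25 S=31.96
t=1.80: C=39.63 B=24.73 E=20.97 S=31.31
t=2.16: C=40.99 B=25.61 E=21.69 S=30.67
t=2.52: C=42.36 B=26.49 E=22.41 S=30.02
t=2.88: C=43.73 B=27.37 E=23.13 S=29.38
t=3.24: C=45.10 B=28.25 E=23.85 S=28.74
Read off C at T=3.24: 45.10

C at T = 45.10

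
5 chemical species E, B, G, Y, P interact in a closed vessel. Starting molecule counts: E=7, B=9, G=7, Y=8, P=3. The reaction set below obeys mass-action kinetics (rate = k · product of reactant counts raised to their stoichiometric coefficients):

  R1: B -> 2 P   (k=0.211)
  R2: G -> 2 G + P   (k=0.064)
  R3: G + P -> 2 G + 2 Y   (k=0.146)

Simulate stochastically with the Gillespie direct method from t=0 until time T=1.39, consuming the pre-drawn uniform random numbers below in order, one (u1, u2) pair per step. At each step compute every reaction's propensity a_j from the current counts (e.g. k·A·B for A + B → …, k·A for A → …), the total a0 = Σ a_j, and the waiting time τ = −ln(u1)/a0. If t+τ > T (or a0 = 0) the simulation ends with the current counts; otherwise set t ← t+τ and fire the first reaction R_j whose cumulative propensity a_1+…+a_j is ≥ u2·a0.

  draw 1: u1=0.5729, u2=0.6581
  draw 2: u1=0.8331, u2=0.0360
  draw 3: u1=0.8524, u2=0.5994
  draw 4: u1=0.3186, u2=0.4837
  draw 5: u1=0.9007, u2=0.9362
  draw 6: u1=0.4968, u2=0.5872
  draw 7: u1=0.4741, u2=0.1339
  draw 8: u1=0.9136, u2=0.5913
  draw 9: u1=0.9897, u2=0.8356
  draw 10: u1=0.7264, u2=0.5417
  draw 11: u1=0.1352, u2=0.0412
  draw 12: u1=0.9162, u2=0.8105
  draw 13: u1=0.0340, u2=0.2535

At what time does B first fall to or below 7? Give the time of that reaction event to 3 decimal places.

t=0.000: E=7 B=9 G=7 Y=8 P=3
Draw 1: a1=1.899, a2=0.448, a3=3.066, a0=5.413; τ=−ln(0.5729)/5.413=0.103 → t=0.103; u2·a0=0.6581·5.413=3.562; a1+a2=2.347 < 3.562 ≤ a1+…+a3=5.413 → R3 fires; E=7 B=9 G=8 Y=10 P=2
Draw 2: a1=1.899, a2=0.512, a3=2.336, a0=4.747; τ=−ln(0.8331)/4.747=0.038 → t=0.141; u2·a0=0.0360·4.747=0.171 ≤ a1=1.899 → R1 fires; E=7 B=8 G=8 Y=10 P=4
Draw 3: a1=1.688, a2=0.512, a3=4.672, a0=6.872; τ=−ln(0.8524)/6.872=0.023 → t=0.165; u2·a0=0.5994·6.872=4.119; a1+a2=2.200 < 4.119 ≤ a1+…+a3=6.872 → R3 fires; E=7 B=8 G=9 Y=12 P=3
Draw 4: a1=1.688, a2=0.576, a3=3.942, a0=6.206; τ=−ln(0.3186)/6.206=0.184 → t=0.349; u2·a0=0.4837·6.206=3.002; a1+a2=2.264 < 3.002 ≤ a1+…+a3=6.206 → R3 fires; E=7 B=8 G=10 Y=14 P=2
Draw 5: a1=1.688, a2=0.640, a3=2.920, a0=5.248; τ=−ln(0.9007)/5.248=0.020 → t=0.369; u2·a0=0.9362·5.248=4.913; a1+a2=2.328 < 4.913 ≤ a1+…+a3=5.248 → R3 fires; E=7 B=8 G=11 Y=16 P=1
Draw 6: a1=1.688, a2=0.704, a3=1.606, a0=3.998; τ=−ln(0.4968)/3.998=0.175 → t=0.544; u2·a0=0.5872·3.998=2.348; a1=1.688 < 2.348 ≤ a1+a2=2.392 → R2 fires; E=7 B=8 G=12 Y=16 P=2
Draw 7: a1=1.688, a2=0.768, a3=3.504, a0=5.960; τ=−ln(0.4741)/5.960=0.125 → t=0.669; u2·a0=0.1339·5.960=0.798 ≤ a1=1.688 → R1 fires; E=7 B=7 G=12 Y=16 P=4
Draw 8: a1=1.477, a2=0.768, a3=7.008, a0=9.253; τ=−ln(0.9136)/9.253=0.010 → t=0.679; u2·a0=0.5913·9.253=5.471; a1+a2=2.245 < 5.471 ≤ a1+…+a3=9.253 → R3 fires; E=7 B=7 G=13 Y=18 P=3
Draw 9: a1=1.477, a2=0.832, a3=5.694, a0=8.003; τ=−ln(0.9897)/8.003=0.001 → t=0.680; u2·a0=0.8356·8.003=6.687; a1+a2=2.309 < 6.687 ≤ a1+…+a3=8.003 → R3 fires; E=7 B=7 G=14 Y=20 P=2
Draw 10: a1=1.477, a2=0.896, a3=4.088, a0=6.461; τ=−ln(0.7264)/6.461=0.049 → t=0.730; u2·a0=0.5417·6.461=3.500; a1+a2=2.373 < 3.500 ≤ a1+…+a3=6.461 → R3 fires; E=7 B=7 G=15 Y=22 P=1
Draw 11: a1=1.477, a2=0.960, a3=2.190, a0=4.627; τ=−ln(0.1352)/4.627=0.432 → t=1.162; u2·a0=0.0412·4.627=0.191 ≤ a1=1.477 → R1 fires; E=7 B=6 G=15 Y=22 P=3
Draw 12: a1=1.266, a2=0.960, a3=6.570, a0=8.796; τ=−ln(0.9162)/8.796=0.010 → t=1.172; u2·a0=0.8105·8.796=7.129; a1+a2=2.226 < 7.129 ≤ a1+…+a3=8.796 → R3 fires; E=7 B=6 G=16 Y=24 P=2
Draw 13: a1=1.266, a2=1.024, a3=4.672, a0=6.962; τ=−ln(0.0340)/6.962=0.486 → t=1.658 > T=1.39: stop.
B first becomes ≤ 7 when it reaches 7 at the event at t=0.669.

Threshold first reached at t = 0.669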